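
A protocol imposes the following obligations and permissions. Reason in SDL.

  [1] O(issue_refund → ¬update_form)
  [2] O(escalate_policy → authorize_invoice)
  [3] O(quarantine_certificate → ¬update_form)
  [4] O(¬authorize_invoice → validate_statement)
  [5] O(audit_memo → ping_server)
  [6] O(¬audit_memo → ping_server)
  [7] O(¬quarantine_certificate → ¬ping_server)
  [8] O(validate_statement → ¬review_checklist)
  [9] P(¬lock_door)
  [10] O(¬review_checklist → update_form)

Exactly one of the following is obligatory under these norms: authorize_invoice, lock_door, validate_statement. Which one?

Premises 6 and 5 cover both cases: O(¬audit_memo → ping_server) and O(audit_memo → ping_server). Since ¬audit_memo ∨ audit_memo is a tautology, O(ping_server) follows.
Premise 7 is O(¬quarantine_certificate → ¬ping_server); contrapositively O(ping_server → quarantine_certificate). Since O(ping_server) holds, K gives O(quarantine_certificate).
Applying K to premise 3 (O(quarantine_certificate → ¬update_form)) and O(quarantine_certificate) yields O(¬update_form).
Premise 10, O(¬review_checklist → update_form), contraposes to O(¬update_form → review_checklist); with O(¬update_form) we get O(review_checklist).
Premise 8, O(validate_statement → ¬review_checklist), contraposes to O(review_checklist → ¬validate_statement); with O(review_checklist) we get O(¬validate_statement).
Premise 4 is O(¬authorize_invoice → validate_statement); contrapositively O(¬validate_statement → authorize_invoice). Since O(¬validate_statement) holds, K gives O(authorize_invoice).
So O(authorize_invoice) holds — authorize_invoice is obligatory. None of the other listed options is made obligatory by any chain of premises.

authorize_invoice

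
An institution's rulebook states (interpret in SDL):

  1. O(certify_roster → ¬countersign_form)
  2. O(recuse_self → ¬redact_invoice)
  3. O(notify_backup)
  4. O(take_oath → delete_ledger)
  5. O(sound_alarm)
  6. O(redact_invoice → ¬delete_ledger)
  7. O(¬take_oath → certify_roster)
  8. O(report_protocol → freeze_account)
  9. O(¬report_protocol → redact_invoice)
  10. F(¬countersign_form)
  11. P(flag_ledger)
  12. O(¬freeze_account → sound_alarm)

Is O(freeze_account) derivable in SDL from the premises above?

F(¬countersign_form) at premise 10 means O(countersign_form).
Premise 1, O(certify_roster → ¬countersign_form), contraposes to O(countersign_form → ¬certify_roster); with O(countersign_form) we get O(¬certify_roster).
Premise 7 is O(¬take_oath → certify_roster); contrapositively O(¬certify_roster → take_oath). Since O(¬certify_roster) holds, K gives O(take_oath).
With premise 4, O(take_oath → delete_ledger), the K-axiom yields O(delete_ledger).
The contrapositive of premise 6 (O(redact_invoice → ¬delete_ledger)) is O(delete_ledger → ¬redact_invoice), and O(delete_ledger) is already established, so O(¬redact_invoice).
Premise 9, O(¬report_protocol → redact_invoice), contraposes to O(¬redact_invoice → report_protocol); with O(¬redact_invoice) we get O(report_protocol).
Premise 8 is O(report_protocol → freeze_account); since O(report_protocol), deontic closure gives O(freeze_account).
Premises 2, 3, 5, 11, 12 do not contribute to this derivation.
So O(freeze_account) follows.

Yes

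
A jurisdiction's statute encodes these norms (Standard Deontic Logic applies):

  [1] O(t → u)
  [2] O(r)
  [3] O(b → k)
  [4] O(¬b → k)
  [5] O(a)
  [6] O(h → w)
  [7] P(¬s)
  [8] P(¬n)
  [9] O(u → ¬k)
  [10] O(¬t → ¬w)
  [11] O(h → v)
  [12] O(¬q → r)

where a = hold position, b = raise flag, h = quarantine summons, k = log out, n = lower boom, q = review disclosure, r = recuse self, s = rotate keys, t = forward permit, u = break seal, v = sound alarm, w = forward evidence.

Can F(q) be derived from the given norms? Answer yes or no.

Premise 12 is O(¬q → r); even if O(r) held, inferring O(¬q) would be affirming the consequent — invalid.
No other premise forces O(¬q). An ideal world satisfying every premise can still have q true, so F(q) is not derivable.

No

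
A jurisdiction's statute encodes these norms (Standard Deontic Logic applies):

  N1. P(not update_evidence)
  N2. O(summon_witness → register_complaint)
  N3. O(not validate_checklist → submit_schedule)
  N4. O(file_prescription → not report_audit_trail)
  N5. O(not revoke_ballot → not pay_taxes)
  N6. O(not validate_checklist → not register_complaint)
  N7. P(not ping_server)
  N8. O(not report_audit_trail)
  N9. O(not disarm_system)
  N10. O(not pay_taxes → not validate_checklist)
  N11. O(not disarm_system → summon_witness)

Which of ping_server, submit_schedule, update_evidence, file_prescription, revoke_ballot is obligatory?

From premise 9 we have O(not disarm_system).
Applying K to premise 11 (O(not disarm_system → summon_witness)) and O(not disarm_system) yields O(summon_witness).
With premise 2, O(summon_witness → register_complaint), the K-axiom yields O(register_complaint).
The contrapositive of premise 6 (O(not validate_checklist → not register_complaint)) is O(register_complaint → validate_checklist), and O(register_complaint) is already established, so O(validate_checklist).
The contrapositive of premise 10 (O(not pay_taxes → not validate_checklist)) is O(validate_checklist → pay_taxes), and O(validate_checklist) is already established, so O(pay_taxes).
The contrapositive of premise 5 (O(not revoke_ballot → not pay_taxes)) is O(pay_taxes → revoke_ballot), and O(pay_taxes) is already established, so O(revoke_ballot).
So O(revoke_ballot) holds — revoke_ballot is obligatory. None of the other listed options is made obligatory by any chain of premises.

revoke_ballot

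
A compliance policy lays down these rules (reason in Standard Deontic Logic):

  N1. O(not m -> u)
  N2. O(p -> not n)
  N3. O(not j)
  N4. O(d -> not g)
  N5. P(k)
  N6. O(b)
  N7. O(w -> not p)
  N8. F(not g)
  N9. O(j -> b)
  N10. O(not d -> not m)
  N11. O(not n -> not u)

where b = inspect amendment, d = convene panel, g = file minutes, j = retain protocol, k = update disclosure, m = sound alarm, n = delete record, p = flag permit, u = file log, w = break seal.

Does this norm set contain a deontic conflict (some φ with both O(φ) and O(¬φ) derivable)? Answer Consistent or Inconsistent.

Premise 9 is O(j -> b); even if O(b) held, inferring O(j) would be affirming the consequent — invalid.
So O(j) is not derivable, and the apparent clash with O(not j) does not arise.
A world satisfying every obligation exists (e.g. b=true, d=false, g=true, j=false, k=false, m=false, n=true, p=false, u=true, w=false); no atom is both obligatory and forbidden, so the set is consistent.

Consistent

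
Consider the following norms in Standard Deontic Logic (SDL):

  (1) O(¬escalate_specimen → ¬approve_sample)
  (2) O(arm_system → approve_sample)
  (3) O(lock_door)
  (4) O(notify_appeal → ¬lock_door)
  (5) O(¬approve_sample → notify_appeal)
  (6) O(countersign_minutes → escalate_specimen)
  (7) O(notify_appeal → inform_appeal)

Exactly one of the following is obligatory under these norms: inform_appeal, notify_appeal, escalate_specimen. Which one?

Premise 3 gives O(lock_door).
Premise 4 is O(notify_appeal → ¬lock_door); contrapositively O(lock_door → ¬notify_appeal). Since O(lock_door) holds, K gives O(¬notify_appeal).
Premise 5 is O(¬approve_sample → notify_appeal); contrapositively O(¬notify_appeal → approve_sample). Since O(¬notify_appeal) holds, K gives O(approve_sample).
Premise 1, O(¬escalate_specimen → ¬approve_sample), contraposes to O(approve_sample → escalate_specimen); with O(approve_sample) we get O(escalate_specimen).
So O(escalate_specimen) holds — escalate_specimen is obligatory. None of the other listed options is made obligatory by any chain of premises.

escalate_specimen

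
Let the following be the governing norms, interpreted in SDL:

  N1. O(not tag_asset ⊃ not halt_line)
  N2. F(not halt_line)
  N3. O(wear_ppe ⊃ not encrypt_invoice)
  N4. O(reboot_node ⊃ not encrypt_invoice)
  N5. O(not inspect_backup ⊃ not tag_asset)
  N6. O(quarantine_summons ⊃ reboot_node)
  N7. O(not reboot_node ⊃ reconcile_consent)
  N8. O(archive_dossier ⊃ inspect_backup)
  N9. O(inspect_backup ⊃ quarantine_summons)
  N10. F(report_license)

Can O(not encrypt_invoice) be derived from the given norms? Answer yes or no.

Yes

Premise 2, F(not halt_line), is equivalent to O(halt_line).
Premise 1 is O(not tag_asset ⊃ not halt_line); contrapositively O(halt_line ⊃ tag_asset). Since O(halt_line) holds, K gives O(tag_asset).
Premise 5, O(not inspect_backup ⊃ not tag_asset), contraposes to O(tag_asset ⊃ inspect_backup); with O(tag_asset) we get O(inspect_backup).
Premise 9 is O(inspect_backup ⊃ quarantine_summons); since O(inspect_backup), deontic closure gives O(quarantine_summons).
Premise 6 is O(quarantine_summons ⊃ reboot_node); since O(quarantine_summons), deontic closure gives O(reboot_node).
Premise 4 is O(reboot_node ⊃ not encrypt_invoice); since O(reboot_node), deontic closure gives O(not encrypt_invoice).
Premises 3, 7, 8, 10 do not contribute to this derivation.
So O(not encrypt_invoice) follows.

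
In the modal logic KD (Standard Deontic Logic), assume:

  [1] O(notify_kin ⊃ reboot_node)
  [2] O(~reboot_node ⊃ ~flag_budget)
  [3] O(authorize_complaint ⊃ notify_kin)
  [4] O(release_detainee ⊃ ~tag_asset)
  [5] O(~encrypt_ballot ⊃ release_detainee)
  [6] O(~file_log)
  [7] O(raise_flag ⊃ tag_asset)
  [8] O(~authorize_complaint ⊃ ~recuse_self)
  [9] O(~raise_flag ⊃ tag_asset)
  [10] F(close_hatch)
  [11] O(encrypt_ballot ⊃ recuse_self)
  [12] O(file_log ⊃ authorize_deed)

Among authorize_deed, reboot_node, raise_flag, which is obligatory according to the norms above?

reboot_node

By case analysis on raise_flag: premise 7 gives O(raise_flag ⊃ tag_asset) and premise 9 gives O(~raise_flag ⊃ tag_asset), so O(tag_asset) either way.
Premise 4 is O(release_detainee ⊃ ~tag_asset); contrapositively O(tag_asset ⊃ ~release_detainee). Since O(tag_asset) holds, K gives O(~release_detainee).
The contrapositive of premise 5 (O(~encrypt_ballot ⊃ release_detainee)) is O(~release_detainee ⊃ encrypt_ballot), and O(~release_detainee) is already established, so O(encrypt_ballot).
With premise 11, O(encrypt_ballot ⊃ recuse_self), the K-axiom yields O(recuse_self).
Premise 8, O(~authorize_complaint ⊃ ~recuse_self), contraposes to O(recuse_self ⊃ authorize_complaint); with O(recuse_self) we get O(authorize_complaint).
From O(authorize_complaint) and premise 3, O(authorize_complaint ⊃ notify_kin), we obtain O(notify_kin).
Applying K to premise 1 (O(notify_kin ⊃ reboot_node)) and O(notify_kin) yields O(reboot_node).
So O(reboot_node) holds — reboot_node is obligatory. None of the other listed options is made obligatory by any chain of premises.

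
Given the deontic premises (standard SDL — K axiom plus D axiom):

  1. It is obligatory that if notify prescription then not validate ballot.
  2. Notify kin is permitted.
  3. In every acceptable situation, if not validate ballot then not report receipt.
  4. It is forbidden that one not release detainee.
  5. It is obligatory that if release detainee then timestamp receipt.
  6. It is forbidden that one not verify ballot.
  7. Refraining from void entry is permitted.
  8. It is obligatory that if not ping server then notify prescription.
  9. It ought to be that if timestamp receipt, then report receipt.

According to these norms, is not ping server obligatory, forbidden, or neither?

Premise 4, F(¬release_detainee), is equivalent to O(release_detainee).
From O(release_detainee) and premise 5, O(release_detainee → timestamp_receipt), we obtain O(timestamp_receipt).
Premise 9 is O(timestamp_receipt → report_receipt); since O(timestamp_receipt), deontic closure gives O(report_receipt).
The contrapositive of premise 3 (O(¬validate_ballot → ¬report_receipt)) is O(report_receipt → validate_ballot), and O(report_receipt) is already established, so O(validate_ballot).
Premise 1, O(notify_prescription → ¬validate_ballot), contraposes to O(validate_ballot → ¬notify_prescription); with O(validate_ballot) we get O(¬notify_prescription).
Premise 8 is O(¬ping_server → notify_prescription); contrapositively O(¬notify_prescription → ping_server). Since O(¬notify_prescription) holds, K gives O(ping_server).
Premises 2, 6, 7 do not contribute to this derivation.
Thus O(ping_server), which is F(¬ping_server): ¬ping_server is forbidden.

Forbidden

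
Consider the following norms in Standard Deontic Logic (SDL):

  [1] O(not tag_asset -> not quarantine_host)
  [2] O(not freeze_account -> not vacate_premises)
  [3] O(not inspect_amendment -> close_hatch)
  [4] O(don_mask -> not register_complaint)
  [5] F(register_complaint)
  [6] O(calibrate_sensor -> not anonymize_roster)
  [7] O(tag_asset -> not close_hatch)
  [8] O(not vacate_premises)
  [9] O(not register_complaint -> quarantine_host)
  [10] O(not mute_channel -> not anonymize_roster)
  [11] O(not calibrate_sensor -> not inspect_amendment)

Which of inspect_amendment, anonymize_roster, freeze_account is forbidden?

F(register_complaint) at premise 5 means O(not register_complaint).
With premise 9, O(not register_complaint -> quarantine_host), the K-axiom yields O(quarantine_host).
The contrapositive of premise 1 (O(not tag_asset -> not quarantine_host)) is O(quarantine_host -> tag_asset), and O(quarantine_host) is already established, so O(tag_asset).
Applying K to premise 7 (O(tag_asset -> not close_hatch)) and O(tag_asset) yields O(not close_hatch).
Premise 3 is O(not inspect_amendment -> close_hatch); contrapositively O(not close_hatch -> inspect_amendment). Since O(not close_hatch) holds, K gives O(inspect_amendment).
The contrapositive of premise 11 (O(not calibrate_sensor -> not inspect_amendment)) is O(inspect_amendment -> calibrate_sensor), and O(inspect_amendment) is already established, so O(calibrate_sensor).
Applying K to premise 6 (O(calibrate_sensor -> not anonymize_roster)) and O(calibrate_sensor) yields O(not anonymize_roster).
So O(not anonymize_roster) holds, i.e. anonymize_roster is forbidden. None of the other listed options is forbidden under the premises.

anonymize_roster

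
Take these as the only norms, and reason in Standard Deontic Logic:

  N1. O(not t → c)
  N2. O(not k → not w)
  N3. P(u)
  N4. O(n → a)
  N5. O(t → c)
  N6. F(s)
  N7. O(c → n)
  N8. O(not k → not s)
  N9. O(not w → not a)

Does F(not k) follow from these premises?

Premises 5 and 1 are O(t → c) and O(not t → c); every ideal world satisfies t or not t, so in either case c holds — hence O(c).
Applying K to premise 7 (O(c → n)) and O(c) yields O(n).
From O(n) and premise 4, O(n → a), we obtain O(a).
The contrapositive of premise 9 (O(not w → not a)) is O(a → w), and O(a) is already established, so O(w).
Premise 2 is O(not k → not w); contrapositively O(w → k). Since O(w) holds, K gives O(k).
Premises 3, 6, 8 do not contribute to this derivation.
So O(k) holds, i.e. F(not k). The claim follows.

Yes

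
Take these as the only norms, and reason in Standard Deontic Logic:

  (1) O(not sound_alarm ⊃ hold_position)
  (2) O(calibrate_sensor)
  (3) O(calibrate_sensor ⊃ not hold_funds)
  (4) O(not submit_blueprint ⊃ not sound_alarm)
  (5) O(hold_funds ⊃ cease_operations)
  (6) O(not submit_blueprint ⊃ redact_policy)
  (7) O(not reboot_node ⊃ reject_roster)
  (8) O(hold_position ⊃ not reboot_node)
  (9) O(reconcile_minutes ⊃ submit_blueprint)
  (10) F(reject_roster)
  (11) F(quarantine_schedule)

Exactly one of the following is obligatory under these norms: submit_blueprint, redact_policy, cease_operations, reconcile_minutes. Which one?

Premise 10 is F(reject_roster), i.e. O(not reject_roster).
Premise 7 is O(not reboot_node ⊃ reject_roster); contrapositively O(not reject_roster ⊃ reboot_node). Since O(not reject_roster) holds, K gives O(reboot_node).
The contrapositive of premise 8 (O(hold_position ⊃ not reboot_node)) is O(reboot_node ⊃ not hold_position), and O(reboot_node) is already established, so O(not hold_position).
Premise 1 is O(not sound_alarm ⊃ hold_position); contrapositively O(not hold_position ⊃ sound_alarm). Since O(not hold_position) holds, K gives O(sound_alarm).
The contrapositive of premise 4 (O(not submit_blueprint ⊃ not sound_alarm)) is O(sound_alarm ⊃ submit_blueprint), and O(sound_alarm) is already established, so O(submit_blueprint).
So O(submit_blueprint) holds — submit_blueprint is obligatory. None of the other listed options is made obligatory by any chain of premises.

submit_blueprint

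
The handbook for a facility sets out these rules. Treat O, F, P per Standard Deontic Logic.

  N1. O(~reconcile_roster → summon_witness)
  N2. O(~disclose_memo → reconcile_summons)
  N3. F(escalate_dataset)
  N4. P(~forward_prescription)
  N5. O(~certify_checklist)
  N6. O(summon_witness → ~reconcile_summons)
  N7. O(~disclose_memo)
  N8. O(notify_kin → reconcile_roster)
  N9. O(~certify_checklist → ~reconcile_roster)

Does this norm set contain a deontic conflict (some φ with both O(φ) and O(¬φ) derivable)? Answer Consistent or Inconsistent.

Premise 7 gives O(~disclose_memo).
With premise 2, O(~disclose_memo → reconcile_summons), the K-axiom yields O(reconcile_summons).
The contrapositive of premise 6 (O(summon_witness → ~reconcile_summons)) is O(reconcile_summons → ~summon_witness), and O(reconcile_summons) is already established, so O(~summon_witness).
Premise 1 is O(~reconcile_roster → summon_witness); contrapositively O(~summon_witness → reconcile_roster). Since O(~summon_witness) holds, K gives O(reconcile_roster).
Premise 9 is O(~certify_checklist → ~reconcile_roster); contrapositively O(reconcile_roster → certify_checklist). Since O(reconcile_roster) holds, K gives O(certify_checklist).
But premise 5 directly asserts O(~certify_checklist).
We now have both O(certify_checklist) and O(~certify_checklist) — certify_checklist is simultaneously obligatory and forbidden, violating the D-axiom.

Inconsistent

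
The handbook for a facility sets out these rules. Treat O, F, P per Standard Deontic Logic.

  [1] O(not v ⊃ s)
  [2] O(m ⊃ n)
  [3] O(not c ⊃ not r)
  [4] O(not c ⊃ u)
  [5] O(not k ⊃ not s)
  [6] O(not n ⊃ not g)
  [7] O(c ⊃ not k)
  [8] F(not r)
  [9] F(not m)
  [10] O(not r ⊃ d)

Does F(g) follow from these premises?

No

Premise 6 is O(not n ⊃ not g), but O(not n) is not derivable from the premises, so it does not yield O(not g).
No other premise forces O(not g). An ideal world satisfying every premise can still have g true, so F(g) is not derivable.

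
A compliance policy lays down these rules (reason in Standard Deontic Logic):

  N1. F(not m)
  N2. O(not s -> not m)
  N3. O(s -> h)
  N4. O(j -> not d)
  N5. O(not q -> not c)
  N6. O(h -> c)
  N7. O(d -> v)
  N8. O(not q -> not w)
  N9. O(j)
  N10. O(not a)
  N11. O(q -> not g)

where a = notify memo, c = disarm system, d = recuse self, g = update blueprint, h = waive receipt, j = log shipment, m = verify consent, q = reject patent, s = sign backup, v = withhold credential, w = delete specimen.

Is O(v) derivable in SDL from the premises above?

Premise 7 is O(d -> v), but O(d) is not derivable from the premises, so it does not yield O(v).
No other premise forces O(v). An ideal world satisfying every premise can still have v false, so O(v) is not derivable.

No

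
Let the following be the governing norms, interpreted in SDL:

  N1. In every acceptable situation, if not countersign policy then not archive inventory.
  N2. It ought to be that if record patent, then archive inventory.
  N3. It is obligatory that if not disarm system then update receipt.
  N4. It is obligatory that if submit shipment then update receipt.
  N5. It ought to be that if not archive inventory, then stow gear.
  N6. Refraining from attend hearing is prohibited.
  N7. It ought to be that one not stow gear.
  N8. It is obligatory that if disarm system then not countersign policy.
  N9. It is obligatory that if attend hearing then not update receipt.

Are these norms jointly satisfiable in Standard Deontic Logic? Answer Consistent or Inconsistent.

Premise 7 states O(¬stow_gear) outright.
Premise 5, O(¬archive_inventory → stow_gear), contraposes to O(¬stow_gear → archive_inventory); with O(¬stow_gear) we get O(archive_inventory).
The contrapositive of premise 1 (O(¬countersign_policy → ¬archive_inventory)) is O(archive_inventory → countersign_policy), and O(archive_inventory) is already established, so O(countersign_policy).
Premise 8, O(disarm_system → ¬countersign_policy), contraposes to O(countersign_policy → ¬disarm_system); with O(countersign_policy) we get O(¬disarm_system).
Applying K to premise 3 (O(¬disarm_system → update_receipt)) and O(¬disarm_system) yields O(update_receipt).
The contrapositive of premise 9 (O(attend_hearing → ¬update_receipt)) is O(update_receipt → ¬attend_hearing), and O(update_receipt) is already established, so O(¬attend_hearing).
But premise 6, F(¬attend_hearing), means O(attend_hearing).
We now have both O(¬attend_hearing) and O(attend_hearing) — attend_hearing is simultaneously obligatory and forbidden, violating the D-axiom.

Inconsistent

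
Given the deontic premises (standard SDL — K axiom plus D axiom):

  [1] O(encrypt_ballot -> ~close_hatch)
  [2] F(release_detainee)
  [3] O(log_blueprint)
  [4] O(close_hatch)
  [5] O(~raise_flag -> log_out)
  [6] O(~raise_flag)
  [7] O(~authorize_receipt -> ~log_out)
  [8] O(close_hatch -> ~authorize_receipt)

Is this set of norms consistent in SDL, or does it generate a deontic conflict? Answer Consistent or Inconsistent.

Inconsistent

Premise 6 gives O(~raise_flag).
Applying K to premise 5 (O(~raise_flag -> log_out)) and O(~raise_flag) yields O(log_out).
Premise 7 is O(~authorize_receipt -> ~log_out); contrapositively O(log_out -> authorize_receipt). Since O(log_out) holds, K gives O(authorize_receipt).
The contrapositive of premise 8 (O(close_hatch -> ~authorize_receipt)) is O(authorize_receipt -> ~close_hatch), and O(authorize_receipt) is already established, so O(~close_hatch).
But premise 4 directly asserts O(close_hatch).
We now have both O(~close_hatch) and O(close_hatch) — close_hatch is simultaneously obligatory and forbidden, violating the D-axiom.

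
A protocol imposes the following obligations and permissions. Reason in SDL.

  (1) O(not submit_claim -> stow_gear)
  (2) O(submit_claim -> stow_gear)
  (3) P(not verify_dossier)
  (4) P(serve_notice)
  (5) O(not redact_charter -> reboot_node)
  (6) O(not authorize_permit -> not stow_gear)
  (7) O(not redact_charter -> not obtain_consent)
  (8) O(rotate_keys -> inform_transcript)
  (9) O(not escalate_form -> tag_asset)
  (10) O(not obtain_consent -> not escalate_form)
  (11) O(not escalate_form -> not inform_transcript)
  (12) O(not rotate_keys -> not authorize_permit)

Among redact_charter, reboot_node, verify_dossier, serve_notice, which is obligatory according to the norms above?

redact_charter

Premises 2 and 1 are O(submit_claim -> stow_gear) and O(not submit_claim -> stow_gear); every ideal world satisfies submit_claim or not submit_claim, so in either case stow_gear holds — hence O(stow_gear).
Premise 6 is O(not authorize_permit -> not stow_gear); contrapositively O(stow_gear -> authorize_permit). Since O(stow_gear) holds, K gives O(authorize_permit).
Premise 12 is O(not rotate_keys -> not authorize_permit); contrapositively O(authorize_permit -> rotate_keys). Since O(authorize_permit) holds, K gives O(rotate_keys).
Applying K to premise 8 (O(rotate_keys -> inform_transcript)) and O(rotate_keys) yields O(inform_transcript).
Premise 11 is O(not escalate_form -> not inform_transcript); contrapositively O(inform_transcript -> escalate_form). Since O(inform_transcript) holds, K gives O(escalate_form).
Premise 10, O(not obtain_consent -> not escalate_form), contraposes to O(escalate_form -> obtain_consent); with O(escalate_form) we get O(obtain_consent).
Premise 7, O(not redact_charter -> not obtain_consent), contraposes to O(obtain_consent -> redact_charter); with O(obtain_consent) we get O(redact_charter).
So O(redact_charter) holds — redact_charter is obligatory. None of the other listed options is made obligatory by any chain of premises.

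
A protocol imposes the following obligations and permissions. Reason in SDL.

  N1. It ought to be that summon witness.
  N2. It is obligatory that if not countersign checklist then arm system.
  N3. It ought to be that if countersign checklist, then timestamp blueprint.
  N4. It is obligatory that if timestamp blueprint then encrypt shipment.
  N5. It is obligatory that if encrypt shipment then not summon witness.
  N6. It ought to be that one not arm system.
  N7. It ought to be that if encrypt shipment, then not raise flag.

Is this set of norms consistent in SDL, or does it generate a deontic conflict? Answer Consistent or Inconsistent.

Premise 1 states O(summon_witness) outright.
The contrapositive of premise 5 (O(encrypt_shipment → ¬summon_witness)) is O(summon_witness → ¬encrypt_shipment), and O(summon_witness) is already established, so O(¬encrypt_shipment).
Premise 4 is O(timestamp_blueprint → encrypt_shipment); contrapositively O(¬encrypt_shipment → ¬timestamp_blueprint). Since O(¬encrypt_shipment) holds, K gives O(¬timestamp_blueprint).
Premise 3 is O(countersign_checklist → timestamp_blueprint); contrapositively O(¬timestamp_blueprint → ¬countersign_checklist). Since O(¬timestamp_blueprint) holds, K gives O(¬countersign_checklist).
From O(¬countersign_checklist) and premise 2, O(¬countersign_checklist → arm_system), we obtain O(arm_system).
But premise 6 directly asserts O(¬arm_system).
We now have both O(arm_system) and O(¬arm_system) — arm_system is simultaneously obligatory and forbidden, violating the D-axiom.

Inconsistent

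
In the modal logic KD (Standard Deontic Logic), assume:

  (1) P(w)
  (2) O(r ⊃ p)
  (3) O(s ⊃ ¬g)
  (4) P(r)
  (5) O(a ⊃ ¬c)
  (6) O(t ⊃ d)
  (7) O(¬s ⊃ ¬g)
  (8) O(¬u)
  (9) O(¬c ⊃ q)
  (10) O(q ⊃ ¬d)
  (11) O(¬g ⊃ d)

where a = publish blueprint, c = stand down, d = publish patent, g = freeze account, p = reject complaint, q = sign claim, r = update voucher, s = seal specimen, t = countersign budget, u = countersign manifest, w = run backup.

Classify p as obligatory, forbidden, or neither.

Premise 2 is O(r ⊃ p), but O(r) is not derivable from the premises (the permission P(r) asserts only ¬O(¬r), not O(r)), so it does not yield O(p).
No premise or chain of K-axiom applications forces O(p), and none forces O(¬p). So p is neither obligatory nor forbidden under these norms.

Neither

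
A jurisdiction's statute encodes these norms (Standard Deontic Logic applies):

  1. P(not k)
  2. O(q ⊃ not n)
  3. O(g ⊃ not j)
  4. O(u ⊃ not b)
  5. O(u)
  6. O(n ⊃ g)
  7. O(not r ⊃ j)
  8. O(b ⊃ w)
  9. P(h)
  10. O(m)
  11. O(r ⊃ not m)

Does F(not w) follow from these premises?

Premise 8 is O(b ⊃ w), but O(b) is not derivable from the premises, so it does not yield O(w).
No other premise forces O(w). An ideal world satisfying every premise can still have not w true, so F(not w) is not derivable.

No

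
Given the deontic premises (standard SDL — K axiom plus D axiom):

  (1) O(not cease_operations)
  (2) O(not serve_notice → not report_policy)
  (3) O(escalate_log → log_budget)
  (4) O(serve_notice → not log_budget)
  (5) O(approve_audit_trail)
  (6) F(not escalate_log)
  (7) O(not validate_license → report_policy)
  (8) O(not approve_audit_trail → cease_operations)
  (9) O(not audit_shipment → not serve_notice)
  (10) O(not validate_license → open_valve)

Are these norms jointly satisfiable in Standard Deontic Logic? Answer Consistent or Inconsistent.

Premise 8 is O(not approve_audit_trail → cease_operations), but O(not approve_audit_trail) is not derivable from the premises, so it does not yield O(cease_operations).
So O(cease_operations) is not derivable, and the apparent clash with O(not cease_operations) does not arise.
A world satisfying every obligation exists (e.g. approve_audit_trail=true, audit_shipment=false, cease_operations=false, escalate_log=true, log_budget=true, open_valve=false, report_policy=false, serve_notice=false, validate_license=true); no atom is both obligatory and forbidden, so the set is consistent.

Consistent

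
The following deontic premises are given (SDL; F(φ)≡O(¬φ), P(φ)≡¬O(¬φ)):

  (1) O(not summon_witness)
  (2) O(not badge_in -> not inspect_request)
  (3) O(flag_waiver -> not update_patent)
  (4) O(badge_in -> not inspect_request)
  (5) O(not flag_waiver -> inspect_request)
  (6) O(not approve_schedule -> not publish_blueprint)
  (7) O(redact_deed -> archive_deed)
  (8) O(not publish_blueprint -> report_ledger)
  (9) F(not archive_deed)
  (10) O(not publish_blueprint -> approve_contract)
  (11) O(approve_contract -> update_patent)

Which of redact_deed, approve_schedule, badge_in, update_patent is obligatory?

approve_schedule

By case analysis on badge_in: premise 4 gives O(badge_in -> not inspect_request) and premise 2 gives O(not badge_in -> not inspect_request), so O(not inspect_request) either way.
Premise 5 is O(not flag_waiver -> inspect_request); contrapositively O(not inspect_request -> flag_waiver). Since O(not inspect_request) holds, K gives O(flag_waiver).
Applying K to premise 3 (O(flag_waiver -> not update_patent)) and O(flag_waiver) yields O(not update_patent).
Premise 11, O(approve_contract -> update_patent), contraposes to O(not update_patent -> not approve_contract); with O(not update_patent) we get O(not approve_contract).
The contrapositive of premise 10 (O(not publish_blueprint -> approve_contract)) is O(not approve_contract -> publish_blueprint), and O(not approve_contract) is already established, so O(publish_blueprint).
Premise 6, O(not approve_schedule -> not publish_blueprint), contraposes to O(publish_blueprint -> approve_schedule); with O(publish_blueprint) we get O(approve_schedule).
So O(approve_schedule) holds — approve_schedule is obligatory. None of the other listed options is made obligatory by any chain of premises.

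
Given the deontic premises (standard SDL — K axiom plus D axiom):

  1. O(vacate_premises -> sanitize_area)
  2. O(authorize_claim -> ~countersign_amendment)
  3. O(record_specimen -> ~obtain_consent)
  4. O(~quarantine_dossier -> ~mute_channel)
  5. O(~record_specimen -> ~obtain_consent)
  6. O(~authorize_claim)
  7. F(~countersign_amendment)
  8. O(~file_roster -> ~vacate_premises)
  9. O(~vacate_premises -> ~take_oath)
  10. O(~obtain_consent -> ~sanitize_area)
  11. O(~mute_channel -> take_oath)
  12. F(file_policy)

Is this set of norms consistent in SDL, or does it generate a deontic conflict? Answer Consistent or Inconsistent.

Premise 2 is O(authorize_claim -> ~countersign_amendment), but O(authorize_claim) is not derivable from the premises, so it does not yield O(~countersign_amendment).
So O(~countersign_amendment) is not derivable, and the apparent clash with O(countersign_amendment) does not arise.
A world satisfying every obligation exists (e.g. authorize_claim=false, countersign_amendment=true, file_policy=false, file_roster=false, mute_channel=true, obtain_consent=false, quarantine_dossier=true, record_specimen=false, sanitize_area=false, take_oath=false, vacate_premises=false); no atom is both obligatory and forbidden, so the set is consistent.

Consistent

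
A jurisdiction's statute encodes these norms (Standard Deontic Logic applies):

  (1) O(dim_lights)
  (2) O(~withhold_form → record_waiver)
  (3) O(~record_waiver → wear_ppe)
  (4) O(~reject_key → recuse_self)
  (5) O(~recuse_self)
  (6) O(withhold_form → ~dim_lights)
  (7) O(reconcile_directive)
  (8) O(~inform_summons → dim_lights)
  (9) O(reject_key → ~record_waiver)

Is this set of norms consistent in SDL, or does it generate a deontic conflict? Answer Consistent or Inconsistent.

From premise 1 we have O(dim_lights).
The contrapositive of premise 6 (O(withhold_form → ~dim_lights)) is O(dim_lights → ~withhold_form), and O(dim_lights) is already established, so O(~withhold_form).
From O(~withhold_form) and premise 2, O(~withhold_form → record_waiver), we obtain O(record_waiver).
The contrapositive of premise 9 (O(reject_key → ~record_waiver)) is O(record_waiver → ~reject_key), and O(record_waiver) is already established, so O(~reject_key).
From O(~reject_key) and premise 4, O(~reject_key → recuse_self), we obtain O(recuse_self).
But premise 5 directly asserts O(~recuse_self).
We now have both O(recuse_self) and O(~recuse_self) — recuse_self is simultaneously obligatory and forbidden, violating the D-axiom.

Inconsistent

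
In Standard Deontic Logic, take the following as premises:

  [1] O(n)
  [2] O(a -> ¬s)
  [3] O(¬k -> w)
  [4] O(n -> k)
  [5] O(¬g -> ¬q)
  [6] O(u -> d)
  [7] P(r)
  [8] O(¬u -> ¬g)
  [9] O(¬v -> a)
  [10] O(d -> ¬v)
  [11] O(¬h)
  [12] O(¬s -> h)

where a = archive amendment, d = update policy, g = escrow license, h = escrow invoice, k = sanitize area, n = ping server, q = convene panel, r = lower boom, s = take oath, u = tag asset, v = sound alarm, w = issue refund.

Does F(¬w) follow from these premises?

Premise 3 is O(¬k -> w), but O(¬k) is not derivable from the premises, so it does not yield O(w).
No other premise forces O(w). An ideal world satisfying every premise can still have ¬w true, so F(¬w) is not derivable.

No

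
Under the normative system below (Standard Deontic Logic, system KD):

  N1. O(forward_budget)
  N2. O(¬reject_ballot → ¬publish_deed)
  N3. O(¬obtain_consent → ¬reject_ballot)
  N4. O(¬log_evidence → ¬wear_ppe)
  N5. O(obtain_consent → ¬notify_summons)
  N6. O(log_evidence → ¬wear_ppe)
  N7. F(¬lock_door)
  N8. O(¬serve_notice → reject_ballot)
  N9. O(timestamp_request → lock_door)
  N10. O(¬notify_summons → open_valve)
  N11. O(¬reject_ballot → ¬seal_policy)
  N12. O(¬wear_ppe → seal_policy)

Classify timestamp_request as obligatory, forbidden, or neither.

Premise 9 is O(timestamp_request → lock_door); even if O(lock_door) held, inferring O(timestamp_request) would be affirming the consequent — invalid.
No premise or chain of K-axiom applications forces O(timestamp_request), and none forces O(¬timestamp_request). So timestamp_request is neither obligatory nor forbidden under these norms.

Neither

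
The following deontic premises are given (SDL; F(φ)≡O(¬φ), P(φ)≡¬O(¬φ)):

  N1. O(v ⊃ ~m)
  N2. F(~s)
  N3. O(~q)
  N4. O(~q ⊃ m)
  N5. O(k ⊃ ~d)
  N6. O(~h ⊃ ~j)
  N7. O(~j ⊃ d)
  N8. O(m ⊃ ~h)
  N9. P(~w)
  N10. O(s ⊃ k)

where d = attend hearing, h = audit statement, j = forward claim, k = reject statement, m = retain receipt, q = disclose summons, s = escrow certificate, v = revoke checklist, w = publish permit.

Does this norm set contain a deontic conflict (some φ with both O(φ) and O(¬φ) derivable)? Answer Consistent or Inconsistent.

Premise 2 is F(~s), i.e. O(s).
Premise 10 is O(s ⊃ k); since O(s), deontic closure gives O(k).
From O(k) and premise 5, O(k ⊃ ~d), we obtain O(~d).
Premise 7 is O(~j ⊃ d); contrapositively O(~d ⊃ j). Since O(~d) holds, K gives O(j).
Premise 6, O(~h ⊃ ~j), contraposes to O(j ⊃ h); with O(j) we get O(h).
The contrapositive of premise 8 (O(m ⊃ ~h)) is O(h ⊃ ~m), and O(h) is already established, so O(~m).
Premise 4, O(~q ⊃ m), contraposes to O(~m ⊃ q); with O(~m) we get O(q).
But premise 3 directly asserts O(~q).
We now have both O(q) and O(~q) — q is simultaneously obligatory and forbidden, violating the D-axiom.

Inconsistent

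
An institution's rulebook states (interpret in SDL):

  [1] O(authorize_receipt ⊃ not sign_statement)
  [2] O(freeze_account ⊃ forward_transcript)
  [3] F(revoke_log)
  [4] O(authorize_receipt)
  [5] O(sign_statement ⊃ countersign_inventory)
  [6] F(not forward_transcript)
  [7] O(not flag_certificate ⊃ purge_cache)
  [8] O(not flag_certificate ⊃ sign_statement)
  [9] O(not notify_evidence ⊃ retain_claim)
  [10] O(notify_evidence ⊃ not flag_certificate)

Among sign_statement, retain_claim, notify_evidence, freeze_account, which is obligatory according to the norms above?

Premise 4 states O(authorize_receipt) outright.
From O(authorize_receipt) and premise 1, O(authorize_receipt ⊃ not sign_statement), we obtain O(not sign_statement).
Premise 8 is O(not flag_certificate ⊃ sign_statement); contrapositively O(not sign_statement ⊃ flag_certificate). Since O(not sign_statement) holds, K gives O(flag_certificate).
Premise 10, O(notify_evidence ⊃ not flag_certificate), contraposes to O(flag_certificate ⊃ not notify_evidence); with O(flag_certificate) we get O(not notify_evidence).
Applying K to premise 9 (O(not notify_evidence ⊃ retain_claim)) and O(not notify_evidence) yields O(retain_claim).
So O(retain_claim) holds — retain_claim is obligatory. None of the other listed options is made obligatory by any chain of premises.

retain_claim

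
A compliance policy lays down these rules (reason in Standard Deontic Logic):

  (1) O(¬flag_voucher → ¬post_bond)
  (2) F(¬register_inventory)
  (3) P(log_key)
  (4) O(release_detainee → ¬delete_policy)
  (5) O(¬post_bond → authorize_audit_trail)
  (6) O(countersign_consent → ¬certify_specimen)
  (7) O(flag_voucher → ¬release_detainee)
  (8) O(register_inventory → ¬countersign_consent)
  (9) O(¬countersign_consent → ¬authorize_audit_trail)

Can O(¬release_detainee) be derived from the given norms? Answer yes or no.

Premise 2 is F(¬register_inventory), i.e. O(register_inventory).
Applying K to premise 8 (O(register_inventory → ¬countersign_consent)) and O(register_inventory) yields O(¬countersign_consent).
From O(¬countersign_consent) and premise 9, O(¬countersign_consent → ¬authorize_audit_trail), we obtain O(¬authorize_audit_trail).
The contrapositive of premise 5 (O(¬post_bond → authorize_audit_trail)) is O(¬authorize_audit_trail → post_bond), and O(¬authorize_audit_trail) is already established, so O(post_bond).
The contrapositive of premise 1 (O(¬flag_voucher → ¬post_bond)) is O(post_bond → flag_voucher), and O(post_bond) is already established, so O(flag_voucher).
From O(flag_voucher) and premise 7, O(flag_voucher → ¬release_detainee), we obtain O(¬release_detainee).
Premises 3, 4, 6 do not contribute to this derivation.
So O(¬release_detainee) follows.

Yes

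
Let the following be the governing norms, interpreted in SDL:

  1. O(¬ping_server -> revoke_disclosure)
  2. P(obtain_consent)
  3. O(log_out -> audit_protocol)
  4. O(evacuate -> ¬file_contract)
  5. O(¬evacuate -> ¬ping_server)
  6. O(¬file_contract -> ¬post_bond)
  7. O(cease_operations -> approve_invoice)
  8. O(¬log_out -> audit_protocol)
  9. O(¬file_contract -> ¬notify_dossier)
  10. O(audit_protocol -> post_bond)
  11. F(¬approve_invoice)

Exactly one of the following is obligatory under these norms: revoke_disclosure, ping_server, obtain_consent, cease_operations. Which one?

revoke_disclosure

Premises 8 and 3 are O(¬log_out -> audit_protocol) and O(log_out -> audit_protocol); every ideal world satisfies ¬log_out or log_out, so in either case audit_protocol holds — hence O(audit_protocol).
Premise 10 is O(audit_protocol -> post_bond); since O(audit_protocol), deontic closure gives O(post_bond).
Premise 6 is O(¬file_contract -> ¬post_bond); contrapositively O(post_bond -> file_contract). Since O(post_bond) holds, K gives O(file_contract).
The contrapositive of premise 4 (O(evacuate -> ¬file_contract)) is O(file_contract -> ¬evacuate), and O(file_contract) is already established, so O(¬evacuate).
With premise 5, O(¬evacuate -> ¬ping_server), the K-axiom yields O(¬ping_server).
Applying K to premise 1 (O(¬ping_server -> revoke_disclosure)) and O(¬ping_server) yields O(revoke_disclosure).
So O(revoke_disclosure) holds — revoke_disclosure is obligatory. None of the other listed options is made obligatory by any chain of premises.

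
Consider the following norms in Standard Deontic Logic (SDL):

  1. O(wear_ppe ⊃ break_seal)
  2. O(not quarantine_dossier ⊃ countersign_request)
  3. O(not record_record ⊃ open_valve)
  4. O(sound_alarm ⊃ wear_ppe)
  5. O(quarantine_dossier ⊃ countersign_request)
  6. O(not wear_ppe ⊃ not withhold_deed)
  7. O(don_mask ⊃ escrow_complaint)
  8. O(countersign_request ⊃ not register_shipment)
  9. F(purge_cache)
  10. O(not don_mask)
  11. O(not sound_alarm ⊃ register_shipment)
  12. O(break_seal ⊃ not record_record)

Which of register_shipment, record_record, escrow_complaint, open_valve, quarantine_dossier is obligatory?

open_valve

Premises 2 and 5 are O(not quarantine_dossier ⊃ countersign_request) and O(quarantine_dossier ⊃ countersign_request); every ideal world satisfies not quarantine_dossier or quarantine_dossier, so in either case countersign_request holds — hence O(countersign_request).
From O(countersign_request) and premise 8, O(countersign_request ⊃ not register_shipment), we obtain O(not register_shipment).
Premise 11, O(not sound_alarm ⊃ register_shipment), contraposes to O(not register_shipment ⊃ sound_alarm); with O(not register_shipment) we get O(sound_alarm).
Applying K to premise 4 (O(sound_alarm ⊃ wear_ppe)) and O(sound_alarm) yields O(wear_ppe).
With premise 1, O(wear_ppe ⊃ break_seal), the K-axiom yields O(break_seal).
Applying K to premise 12 (O(break_seal ⊃ not record_record)) and O(break_seal) yields O(not record_record).
With premise 3, O(not record_record ⊃ open_valve), the K-axiom yields O(open_valve).
So O(open_valve) holds — open_valve is obligatory. None of the other listed options is made obligatory by any chain of premises.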